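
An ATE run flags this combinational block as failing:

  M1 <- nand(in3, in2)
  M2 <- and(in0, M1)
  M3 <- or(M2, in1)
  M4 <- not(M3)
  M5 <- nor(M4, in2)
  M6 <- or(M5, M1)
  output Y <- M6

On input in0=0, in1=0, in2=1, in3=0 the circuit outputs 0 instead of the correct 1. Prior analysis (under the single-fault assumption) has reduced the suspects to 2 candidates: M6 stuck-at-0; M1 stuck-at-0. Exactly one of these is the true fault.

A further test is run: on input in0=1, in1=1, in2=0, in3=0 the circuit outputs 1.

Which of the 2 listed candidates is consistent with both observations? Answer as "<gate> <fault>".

Evaluate each candidate on input in0=1, in1=1, in2=0, in3=0:
  M6 stuck-at-0: M1=1, M2=1, M3=1, M4=0, M5=1, M6=0 [stuck-at-0] → 0 — eliminated
  M1 stuck-at-0: M1=0 [stuck-at-0], M2=0, M3=1, M4=0, M5=1, M6=1 → 1 — matches
Only M1 stuck-at-0 reproduces the observed 1.

M1 stuck-at-0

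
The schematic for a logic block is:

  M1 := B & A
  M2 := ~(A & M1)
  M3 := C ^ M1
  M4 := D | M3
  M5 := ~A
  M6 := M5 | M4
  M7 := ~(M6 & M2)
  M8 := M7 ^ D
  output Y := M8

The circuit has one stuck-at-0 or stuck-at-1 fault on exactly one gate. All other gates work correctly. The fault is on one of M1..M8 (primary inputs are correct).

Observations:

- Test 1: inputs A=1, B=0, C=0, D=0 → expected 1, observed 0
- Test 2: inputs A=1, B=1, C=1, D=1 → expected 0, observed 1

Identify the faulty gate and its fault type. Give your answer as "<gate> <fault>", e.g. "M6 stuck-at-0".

Fault-free values for test 1 (A=1, B=0, C=0, D=0): M1=0, M2=1, M3=0, M4=0, M5=0, M6=0, M7=1, M8=1, giving Y=1. Observed 0.
Test 1: faults giving observed 0 are {M3 stuck-at-1, M4 stuck-at-1, M5 stuck-at-1, M6 stuck-at-1, M7 stuck-at-0, M8 stuck-at-0}.
Test 2 (A=1, B=1, C=1, D=1): fault-free M1=1, M2=0, M3=0, M4=1, M5=0, M6=1, M7=1, M8=0 → 0; observed 1. Eliminates M3 stuck-at-1, M4 stuck-at-1, M5 stuck-at-1, M6 stuck-at-1, M8 stuck-at-0.
Only M7 stuck-at-0 is consistent with every test.

M7 stuck-at-0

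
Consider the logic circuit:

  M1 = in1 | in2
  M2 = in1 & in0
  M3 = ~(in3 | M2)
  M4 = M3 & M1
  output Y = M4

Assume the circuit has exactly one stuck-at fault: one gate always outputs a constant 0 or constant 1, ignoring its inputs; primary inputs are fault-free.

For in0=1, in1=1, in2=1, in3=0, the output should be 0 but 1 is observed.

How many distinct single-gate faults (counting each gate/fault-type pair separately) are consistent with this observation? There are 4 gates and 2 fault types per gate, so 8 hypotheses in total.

3

Fault-free: M1=1, M2=1, M3=0, M4=0 → 0. Observed 1.
  M1 stuck-at-0: output 0 ✗
  M1 stuck-at-1: output 0 ✗
  M2 stuck-at-0: output 1 ✓
  M2 stuck-at-1: output 0 ✗
  M3 stuck-at-0: output 0 ✗
  M3 stuck-at-1: output 1 ✓
  M4 stuck-at-0: output 0 ✗
  M4 stuck-at-1: output 1 ✓
Consistent faults: {M2 stuck-at-0, M3 stuck-at-1, M4 stuck-at-1} — 3 in all.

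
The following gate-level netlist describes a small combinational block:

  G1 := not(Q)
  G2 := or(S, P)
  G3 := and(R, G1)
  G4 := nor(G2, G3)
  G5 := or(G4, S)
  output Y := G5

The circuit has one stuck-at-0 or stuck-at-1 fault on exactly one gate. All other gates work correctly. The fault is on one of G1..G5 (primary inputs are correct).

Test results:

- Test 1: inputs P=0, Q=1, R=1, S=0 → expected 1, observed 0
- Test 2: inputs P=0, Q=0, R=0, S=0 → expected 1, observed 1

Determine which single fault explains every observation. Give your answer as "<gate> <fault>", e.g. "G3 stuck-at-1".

G1 stuck-at-1

Fault-free values for test 1 (P=0, Q=1, R=1, S=0): G1=0, G2=0, G3=0, G4=1, G5=1, giving Y=1. Observed 0.
Test 1: faults giving observed 0 are {G1 stuck-at-1, G2 stuck-at-1, G3 stuck-at-1, G4 stuck-at-0, G5 stuck-at-0}.
Test 2 (P=0, Q=0, R=0, S=0): fault-free G1=1, G2=0, G3=0, G4=1, G5=1 → 1; observed 1. Eliminates G2 stuck-at-1, G3 stuck-at-1, G4 stuck-at-0, G5 stuck-at-0.
Only G1 stuck-at-1 is consistent with every test.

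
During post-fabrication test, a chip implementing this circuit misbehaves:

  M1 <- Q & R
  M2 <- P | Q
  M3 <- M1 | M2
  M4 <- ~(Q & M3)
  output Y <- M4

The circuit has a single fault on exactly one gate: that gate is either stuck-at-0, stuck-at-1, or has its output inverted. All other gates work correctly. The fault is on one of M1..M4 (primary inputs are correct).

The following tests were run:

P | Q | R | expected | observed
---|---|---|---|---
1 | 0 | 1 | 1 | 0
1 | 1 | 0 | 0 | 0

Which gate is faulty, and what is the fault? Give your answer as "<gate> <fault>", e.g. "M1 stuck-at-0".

M4 stuck-at-0

Fault-free values for test 1 (P=1, Q=0, R=1): M1=0, M2=1, M3=1, M4=1, giving Y=1. Observed 0.
Test 1: faults giving observed 0 are {M4 stuck-at-0, M4 inverted output}.
Test 2 (P=1, Q=1, R=0): fault-free M1=0, M2=1, M3=1, M4=0 → 0; observed 0. Eliminates M4 inverted output.
Only M4 stuck-at-0 is consistent with every test.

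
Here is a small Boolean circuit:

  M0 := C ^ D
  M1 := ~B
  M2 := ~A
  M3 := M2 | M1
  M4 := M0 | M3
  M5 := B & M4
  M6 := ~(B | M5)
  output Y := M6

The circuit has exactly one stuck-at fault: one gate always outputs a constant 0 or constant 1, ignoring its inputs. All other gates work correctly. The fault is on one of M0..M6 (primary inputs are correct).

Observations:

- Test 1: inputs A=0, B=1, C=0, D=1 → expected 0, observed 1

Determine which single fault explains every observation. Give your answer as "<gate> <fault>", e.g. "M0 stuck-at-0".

Fault-free values for test 1 (A=0, B=1, C=0, D=1): M0=1, M1=0, M2=1, M3=1, M4=1, M5=1, M6=0, giving Y=0. Observed 1.
Test 1: faults giving observed 1 are {M6 stuck-at-1}.
Only M6 stuck-at-1 is consistent with every test.

M6 stuck-at-1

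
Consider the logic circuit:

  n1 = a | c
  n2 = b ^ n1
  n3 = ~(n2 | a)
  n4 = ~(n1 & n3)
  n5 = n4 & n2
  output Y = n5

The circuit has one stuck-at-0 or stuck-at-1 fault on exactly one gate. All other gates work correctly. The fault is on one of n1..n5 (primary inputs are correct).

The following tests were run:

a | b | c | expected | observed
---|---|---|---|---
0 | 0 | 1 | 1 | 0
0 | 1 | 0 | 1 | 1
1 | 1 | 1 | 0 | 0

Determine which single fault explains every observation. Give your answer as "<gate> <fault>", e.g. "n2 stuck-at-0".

n3 stuck-at-1

Fault-free values for test 1 (a=0, b=0, c=1): n1=1, n2=1, n3=0, n4=1, n5=1, giving Y=1. Observed 0.
Test 1: faults giving observed 0 are {n1 stuck-at-0, n2 stuck-at-0, n3 stuck-at-1, n4 stuck-at-0, n5 stuck-at-0}.
Test 2 (a=0, b=1, c=0): fault-free n1=0, n2=1, n3=0, n4=1, n5=1 → 1; observed 1. Eliminates n2 stuck-at-0, n4 stuck-at-0, n5 stuck-at-0.
Test 3 (a=1, b=1, c=1): fault-free n1=1, n2=0, n3=0, n4=1, n5=0 → 0; observed 0. Eliminates n1 stuck-at-0.
Only n3 stuck-at-1 is consistent with every test.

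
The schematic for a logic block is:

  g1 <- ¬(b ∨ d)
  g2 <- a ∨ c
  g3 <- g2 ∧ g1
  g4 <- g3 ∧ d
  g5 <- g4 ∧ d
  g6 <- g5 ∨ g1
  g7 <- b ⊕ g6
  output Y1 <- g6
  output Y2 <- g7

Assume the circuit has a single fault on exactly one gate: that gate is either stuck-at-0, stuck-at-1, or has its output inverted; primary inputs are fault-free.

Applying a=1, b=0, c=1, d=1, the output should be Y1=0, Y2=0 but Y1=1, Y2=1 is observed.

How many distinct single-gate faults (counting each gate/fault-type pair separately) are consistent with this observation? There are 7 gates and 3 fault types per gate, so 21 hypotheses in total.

Fault-free: g1=0, g2=1, g3=0, g4=0, g5=0, g6=0, g7=0 → Y1=0, Y2=0. Observed Y1=1, Y2=1.
  g1: stuck-at-1, inverted output ✓; others ✗
  g2: none of the 3 fault types match ✗
  g3: stuck-at-1, inverted output ✓; others ✗
  g4: stuck-at-1, inverted output ✓; others ✗
  g5: stuck-at-1, inverted output ✓; others ✗
  g6: stuck-at-1, inverted output ✓; others ✗
  g7: none of the 3 fault types match ✗
Consistent faults: {g1 stuck-at-1, g1 inverted output, g3 stuck-at-1, g3 inverted output, g4 stuck-at-1, g4 inverted output, g5 stuck-at-1, g5 inverted output, g6 stuck-at-1, g6 inverted output} — 10 in all.

10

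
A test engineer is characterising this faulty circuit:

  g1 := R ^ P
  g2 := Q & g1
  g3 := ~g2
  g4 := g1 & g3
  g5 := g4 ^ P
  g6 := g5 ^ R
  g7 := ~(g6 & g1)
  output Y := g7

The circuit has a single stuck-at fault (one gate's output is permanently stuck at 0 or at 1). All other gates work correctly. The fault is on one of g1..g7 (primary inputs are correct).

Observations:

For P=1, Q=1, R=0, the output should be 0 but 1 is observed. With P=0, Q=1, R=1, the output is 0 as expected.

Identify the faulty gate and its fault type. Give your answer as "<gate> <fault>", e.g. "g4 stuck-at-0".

g5 stuck-at-0

Fault-free values for test 1 (P=1, Q=1, R=0): g1=1, g2=1, g3=0, g4=0, g5=1, g6=1, g7=0, giving Y=0. Observed 1.
Test 1: faults giving observed 1 are {g1 stuck-at-0, g2 stuck-at-0, g3 stuck-at-1, g4 stuck-at-1, g5 stuck-at-0, g6 stuck-at-0, g7 stuck-at-1}.
Test 2 (P=0, Q=1, R=1): fault-free g1=1, g2=1, g3=0, g4=0, g5=0, g6=1, g7=0 → 0; observed 0. Eliminates g1 stuck-at-0, g2 stuck-at-0, g3 stuck-at-1, g4 stuck-at-1, g6 stuck-at-0, g7 stuck-at-1.
Only g5 stuck-at-0 is consistent with every test.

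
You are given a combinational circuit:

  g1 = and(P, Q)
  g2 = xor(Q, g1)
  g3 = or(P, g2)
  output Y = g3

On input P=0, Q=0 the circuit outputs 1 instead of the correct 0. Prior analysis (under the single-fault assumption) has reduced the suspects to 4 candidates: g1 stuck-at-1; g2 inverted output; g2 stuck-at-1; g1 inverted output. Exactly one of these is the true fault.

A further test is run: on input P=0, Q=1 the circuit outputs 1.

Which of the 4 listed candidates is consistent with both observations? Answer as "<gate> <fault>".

g2 stuck-at-1

Evaluate each candidate on input P=0, Q=1:
  g1 stuck-at-1: g1=1 [stuck-at-1], g2=0, g3=0 → 0 — eliminated
  g2 inverted output: g1=0, g2=0 [inverted output], g3=0 → 0 — eliminated
  g2 stuck-at-1: g1=0, g2=1 [stuck-at-1], g3=1 → 1 — matches
  g1 inverted output: g1=1 [inverted output], g2=0, g3=0 → 0 — eliminated
Only g2 stuck-at-1 reproduces the observed 1.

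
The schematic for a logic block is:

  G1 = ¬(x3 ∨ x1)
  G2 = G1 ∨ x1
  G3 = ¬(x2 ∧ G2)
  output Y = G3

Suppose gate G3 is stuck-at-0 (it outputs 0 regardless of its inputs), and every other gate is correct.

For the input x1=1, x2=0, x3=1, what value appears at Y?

Propagate with G3 forced: G1=0, G2=1, G3=0 [stuck-at-0].
So Y = 0. (Without the fault it would be 1.)

0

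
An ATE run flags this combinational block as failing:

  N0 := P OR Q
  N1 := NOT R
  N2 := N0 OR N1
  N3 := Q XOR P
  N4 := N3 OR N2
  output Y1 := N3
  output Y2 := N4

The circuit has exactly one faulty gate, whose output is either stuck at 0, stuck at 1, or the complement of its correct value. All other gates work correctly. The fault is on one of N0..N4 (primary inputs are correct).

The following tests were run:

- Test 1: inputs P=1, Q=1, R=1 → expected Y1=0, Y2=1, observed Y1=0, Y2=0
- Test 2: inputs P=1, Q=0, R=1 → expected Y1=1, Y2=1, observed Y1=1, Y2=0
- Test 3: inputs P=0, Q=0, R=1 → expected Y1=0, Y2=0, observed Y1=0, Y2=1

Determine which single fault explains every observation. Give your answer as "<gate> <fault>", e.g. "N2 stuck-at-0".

Fault-free values for test 1 (P=1, Q=1, R=1): N0=1, N1=0, N2=1, N3=0, N4=1, giving Y1=0, Y2=1. Observed Y1=0, Y2=0.
Test 1: faults giving observed Y1=0, Y2=0 are {N0 stuck-at-0, N0 inverted output, N2 stuck-at-0, N2 inverted output, N4 stuck-at-0, N4 inverted output}.
Test 2 (P=1, Q=0, R=1): fault-free N0=1, N1=0, N2=1, N3=1, N4=1 → Y1=1, Y2=1; observed Y1=1, Y2=0. Eliminates N0 stuck-at-0, N0 inverted output, N2 stuck-at-0, N2 inverted output.
Test 3 (P=0, Q=0, R=1): fault-free N0=0, N1=0, N2=0, N3=0, N4=0 → Y1=0, Y2=0; observed Y1=0, Y2=1. Eliminates N4 stuck-at-0.
Only N4 inverted output is consistent with every test.

N4 inverted output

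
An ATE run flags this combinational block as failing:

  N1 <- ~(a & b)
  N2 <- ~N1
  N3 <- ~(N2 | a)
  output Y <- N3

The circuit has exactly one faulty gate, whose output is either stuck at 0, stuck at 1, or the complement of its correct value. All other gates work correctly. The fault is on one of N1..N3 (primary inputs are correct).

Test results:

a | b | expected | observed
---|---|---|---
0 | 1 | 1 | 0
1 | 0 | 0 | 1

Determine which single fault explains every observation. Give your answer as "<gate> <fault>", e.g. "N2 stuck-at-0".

N3 inverted output

Fault-free values for test 1 (a=0, b=1): N1=1, N2=0, N3=1, giving Y=1. Observed 0.
Test 1: faults giving observed 0 are {N1 stuck-at-0, N1 inverted output, N2 stuck-at-1, N2 inverted output, N3 stuck-at-0, N3 inverted output}.
Test 2 (a=1, b=0): fault-free N1=1, N2=0, N3=0 → 0; observed 1. Eliminates N1 stuck-at-0, N1 inverted output, N2 stuck-at-1, N2 inverted output, N3 stuck-at-0.
Only N3 inverted output is consistent with every test.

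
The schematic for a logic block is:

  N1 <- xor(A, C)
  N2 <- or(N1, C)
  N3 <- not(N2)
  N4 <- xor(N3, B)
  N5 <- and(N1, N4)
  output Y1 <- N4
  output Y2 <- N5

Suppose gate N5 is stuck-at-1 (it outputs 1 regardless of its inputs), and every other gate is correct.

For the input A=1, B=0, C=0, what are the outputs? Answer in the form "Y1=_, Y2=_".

Y1=0, Y2=1

Propagate with N5 forced: N1=1, N2=1, N3=0, N4=0, N5=1 [stuck-at-1].
So the outputs are Y1=0, Y2=1. (Without the fault they would be Y1=0, Y2=0.)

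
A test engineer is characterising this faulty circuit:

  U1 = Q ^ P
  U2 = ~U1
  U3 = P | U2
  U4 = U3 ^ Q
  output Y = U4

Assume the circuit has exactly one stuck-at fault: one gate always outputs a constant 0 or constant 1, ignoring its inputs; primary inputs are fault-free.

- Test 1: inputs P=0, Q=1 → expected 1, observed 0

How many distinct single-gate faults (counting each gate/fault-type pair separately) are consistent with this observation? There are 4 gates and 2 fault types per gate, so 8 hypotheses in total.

4

Fault-free: U1=1, U2=0, U3=0, U4=1 → 1. Observed 0.
  U1 stuck-at-0: output 0 ✓
  U1 stuck-at-1: output 1 ✗
  U2 stuck-at-0: output 1 ✗
  U2 stuck-at-1: output 0 ✓
  U3 stuck-at-0: output 1 ✗
  U3 stuck-at-1: output 0 ✓
  U4 stuck-at-0: output 0 ✓
  U4 stuck-at-1: output 1 ✗
Consistent faults: {U1 stuck-at-0, U2 stuck-at-1, U3 stuck-at-1, U4 stuck-at-0} — 4 in all.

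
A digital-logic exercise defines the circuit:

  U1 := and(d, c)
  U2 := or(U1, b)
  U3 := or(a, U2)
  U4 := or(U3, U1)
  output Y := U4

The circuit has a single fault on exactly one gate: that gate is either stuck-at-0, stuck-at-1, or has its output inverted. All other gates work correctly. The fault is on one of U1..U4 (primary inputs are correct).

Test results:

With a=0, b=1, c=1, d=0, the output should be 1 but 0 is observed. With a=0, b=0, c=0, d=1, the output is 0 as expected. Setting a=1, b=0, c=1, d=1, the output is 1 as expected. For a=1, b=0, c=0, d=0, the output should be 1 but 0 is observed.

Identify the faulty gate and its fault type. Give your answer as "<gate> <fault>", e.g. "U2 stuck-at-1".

Fault-free values for test 1 (a=0, b=1, c=1, d=0): U1=0, U2=1, U3=1, U4=1, giving Y=1. Observed 0.
Test 1: faults giving observed 0 are {U2 stuck-at-0, U2 inverted output, U3 stuck-at-0, U3 inverted output, U4 stuck-at-0, U4 inverted output}.
Test 2 (a=0, b=0, c=0, d=1): fault-free U1=0, U2=0, U3=0, U4=0 → 0; observed 0. Eliminates U2 inverted output, U3 inverted output, U4 inverted output.
Test 3 (a=1, b=0, c=1, d=1): fault-free U1=1, U2=1, U3=1, U4=1 → 1; observed 1. Eliminates U4 stuck-at-0.
Test 4 (a=1, b=0, c=0, d=0): fault-free U1=0, U2=0, U3=1, U4=1 → 1; observed 0. Eliminates U2 stuck-at-0.
Only U3 stuck-at-0 is consistent with every test.

U3 stuck-at-0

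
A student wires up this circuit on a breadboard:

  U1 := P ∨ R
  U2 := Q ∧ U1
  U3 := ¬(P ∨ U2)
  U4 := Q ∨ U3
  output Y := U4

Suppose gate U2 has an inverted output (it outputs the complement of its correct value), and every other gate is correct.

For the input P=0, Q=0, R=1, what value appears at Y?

0

Propagate with U2 forced: U1=1, U2=1 [inverted output], U3=0, U4=0.
So Y = 0. (Without the fault it would be 1.)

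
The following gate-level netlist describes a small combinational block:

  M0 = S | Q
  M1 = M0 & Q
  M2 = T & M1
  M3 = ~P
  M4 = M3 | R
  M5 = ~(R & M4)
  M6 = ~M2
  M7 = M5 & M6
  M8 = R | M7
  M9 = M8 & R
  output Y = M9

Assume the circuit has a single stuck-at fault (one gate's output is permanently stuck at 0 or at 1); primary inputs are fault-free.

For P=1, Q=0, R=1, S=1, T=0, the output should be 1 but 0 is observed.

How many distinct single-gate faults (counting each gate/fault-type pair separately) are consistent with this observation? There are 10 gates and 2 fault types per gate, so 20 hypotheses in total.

Fault-free: M0=1, M1=0, M2=0, M3=0, M4=1, M5=0, M6=1, M7=0, M8=1, M9=1 → 1. Observed 0.
  M0: none of the 2 fault types match ✗
  M1: none of the 2 fault types match ✗
  M2: none of the 2 fault types match ✗
  M3: none of the 2 fault types match ✗
  M4: none of the 2 fault types match ✗
  M5: none of the 2 fault types match ✗
  M6: none of the 2 fault types match ✗
  M7: none of the 2 fault types match ✗
  M8: stuck-at-0 ✓; others ✗
  M9: stuck-at-0 ✓; others ✗
Consistent faults: {M8 stuck-at-0, M9 stuck-at-0} — 2 in all.

2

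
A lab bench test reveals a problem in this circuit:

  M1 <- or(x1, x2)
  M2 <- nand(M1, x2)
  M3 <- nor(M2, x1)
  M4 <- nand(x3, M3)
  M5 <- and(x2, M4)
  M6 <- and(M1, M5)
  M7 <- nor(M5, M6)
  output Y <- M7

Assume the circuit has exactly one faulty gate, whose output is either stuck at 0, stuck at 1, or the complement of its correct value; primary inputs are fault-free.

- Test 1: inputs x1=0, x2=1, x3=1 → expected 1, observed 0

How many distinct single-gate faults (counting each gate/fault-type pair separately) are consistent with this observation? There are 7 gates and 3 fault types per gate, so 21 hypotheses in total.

14

Fault-free: M1=1, M2=0, M3=1, M4=0, M5=0, M6=0, M7=1 → 1. Observed 0.
  M1: stuck-at-0, inverted output ✓; others ✗
  M2: stuck-at-1, inverted output ✓; others ✗
  M3: stuck-at-0, inverted output ✓; others ✗
  M4: stuck-at-1, inverted output ✓; others ✗
  M5: stuck-at-1, inverted output ✓; others ✗
  M6: stuck-at-1, inverted output ✓; others ✗
  M7: stuck-at-0, inverted output ✓; others ✗
Consistent faults: {M1 stuck-at-0, M1 inverted output, M2 stuck-at-1, M2 inverted output, M3 stuck-at-0, M3 inverted output, M4 stuck-at-1, M4 inverted output, M5 stuck-at-1, M5 inverted output, M6 stuck-at-1, M6 inverted output, M7 stuck-at-0, M7 inverted output} — 14 in all.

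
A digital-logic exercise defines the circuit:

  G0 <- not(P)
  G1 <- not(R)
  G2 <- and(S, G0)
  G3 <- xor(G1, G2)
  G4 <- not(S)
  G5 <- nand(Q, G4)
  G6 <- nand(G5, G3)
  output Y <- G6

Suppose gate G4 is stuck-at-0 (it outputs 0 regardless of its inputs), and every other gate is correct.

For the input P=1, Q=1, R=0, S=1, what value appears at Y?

Propagate with G4 forced: G0=0, G1=1, G2=0, G3=1, G4=0 [stuck-at-0], G5=1, G6=0.
So Y = 0. (Same as the fault-free value — the fault is masked on this input.)

0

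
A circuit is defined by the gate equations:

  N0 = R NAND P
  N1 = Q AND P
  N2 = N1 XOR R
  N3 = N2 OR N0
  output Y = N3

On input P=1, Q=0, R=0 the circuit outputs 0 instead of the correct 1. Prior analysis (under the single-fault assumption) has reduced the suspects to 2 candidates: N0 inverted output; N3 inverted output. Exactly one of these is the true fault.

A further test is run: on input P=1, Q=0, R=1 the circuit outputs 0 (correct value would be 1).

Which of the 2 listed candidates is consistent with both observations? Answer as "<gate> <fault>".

Evaluate each candidate on input P=1, Q=0, R=1:
  N0 inverted output: N0=1 [inverted output], N1=0, N2=1, N3=1 → 1 — eliminated
  N3 inverted output: N0=0, N1=0, N2=1, N3=0 [inverted output] → 0 — matches
Only N3 inverted output reproduces the observed 0.

N3 inverted output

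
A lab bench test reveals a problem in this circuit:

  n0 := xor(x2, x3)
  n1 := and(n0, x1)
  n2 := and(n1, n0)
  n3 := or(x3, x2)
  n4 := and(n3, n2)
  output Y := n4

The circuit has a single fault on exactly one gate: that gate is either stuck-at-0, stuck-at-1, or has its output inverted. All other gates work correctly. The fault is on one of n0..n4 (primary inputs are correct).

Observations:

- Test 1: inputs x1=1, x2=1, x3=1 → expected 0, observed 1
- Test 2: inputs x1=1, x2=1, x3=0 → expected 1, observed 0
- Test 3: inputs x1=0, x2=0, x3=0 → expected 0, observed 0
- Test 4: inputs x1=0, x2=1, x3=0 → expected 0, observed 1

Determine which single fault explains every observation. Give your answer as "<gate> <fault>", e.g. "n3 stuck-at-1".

Fault-free values for test 1 (x1=1, x2=1, x3=1): n0=0, n1=0, n2=0, n3=1, n4=0, giving Y=0. Observed 1.
Test 1: faults giving observed 1 are {n0 stuck-at-1, n0 inverted output, n2 stuck-at-1, n2 inverted output, n4 stuck-at-1, n4 inverted output}.
Test 2 (x1=1, x2=1, x3=0): fault-free n0=1, n1=1, n2=1, n3=1, n4=1 → 1; observed 0. Eliminates n0 stuck-at-1, n2 stuck-at-1, n4 stuck-at-1.
Test 3 (x1=0, x2=0, x3=0): fault-free n0=0, n1=0, n2=0, n3=0, n4=0 → 0; observed 0. Eliminates n4 inverted output.
Test 4 (x1=0, x2=1, x3=0): fault-free n0=1, n1=0, n2=0, n3=1, n4=0 → 0; observed 1. Eliminates n0 inverted output.
Only n2 inverted output is consistent with every test.

n2 inverted output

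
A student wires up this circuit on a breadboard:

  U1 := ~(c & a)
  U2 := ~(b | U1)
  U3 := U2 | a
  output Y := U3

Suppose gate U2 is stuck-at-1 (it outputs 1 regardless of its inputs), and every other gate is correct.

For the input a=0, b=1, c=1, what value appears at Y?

1

Propagate with U2 forced: U1=1, U2=1 [stuck-at-1], U3=1.
So Y = 1. (Without the fault it would be 0.)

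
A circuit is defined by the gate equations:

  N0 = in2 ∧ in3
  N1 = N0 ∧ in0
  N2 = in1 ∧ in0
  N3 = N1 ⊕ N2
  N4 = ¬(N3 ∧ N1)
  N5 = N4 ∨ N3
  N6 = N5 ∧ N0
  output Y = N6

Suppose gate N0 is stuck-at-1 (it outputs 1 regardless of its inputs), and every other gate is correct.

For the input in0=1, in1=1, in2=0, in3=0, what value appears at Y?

1

Propagate with N0 forced: N0=1 [stuck-at-1], N1=1, N2=1, N3=0, N4=1, N5=1, N6=1.
So Y = 1. (Without the fault it would be 0.)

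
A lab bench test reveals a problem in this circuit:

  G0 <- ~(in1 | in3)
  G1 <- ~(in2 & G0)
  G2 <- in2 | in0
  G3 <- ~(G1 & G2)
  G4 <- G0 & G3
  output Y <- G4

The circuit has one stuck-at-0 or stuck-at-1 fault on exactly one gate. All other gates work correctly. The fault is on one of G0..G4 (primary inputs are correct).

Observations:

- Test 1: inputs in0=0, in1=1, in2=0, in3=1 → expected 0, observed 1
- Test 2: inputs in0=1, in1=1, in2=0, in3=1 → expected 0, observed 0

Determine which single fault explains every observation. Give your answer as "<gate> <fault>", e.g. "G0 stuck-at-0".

Fault-free values for test 1 (in0=0, in1=1, in2=0, in3=1): G0=0, G1=1, G2=0, G3=1, G4=0, giving Y=0. Observed 1.
Test 1: faults giving observed 1 are {G0 stuck-at-1, G4 stuck-at-1}.
Test 2 (in0=1, in1=1, in2=0, in3=1): fault-free G0=0, G1=1, G2=1, G3=0, G4=0 → 0; observed 0. Eliminates G4 stuck-at-1.
Only G0 stuck-at-1 is consistent with every test.

G0 stuck-at-1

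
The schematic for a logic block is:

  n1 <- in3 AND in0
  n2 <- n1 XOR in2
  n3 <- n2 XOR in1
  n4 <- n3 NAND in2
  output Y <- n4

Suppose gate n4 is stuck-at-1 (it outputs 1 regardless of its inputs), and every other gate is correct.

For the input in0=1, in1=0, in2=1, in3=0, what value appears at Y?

Propagate with n4 forced: n1=0, n2=1, n3=1, n4=1 [stuck-at-1].
So Y = 1. (Without the fault it would be 0.)

1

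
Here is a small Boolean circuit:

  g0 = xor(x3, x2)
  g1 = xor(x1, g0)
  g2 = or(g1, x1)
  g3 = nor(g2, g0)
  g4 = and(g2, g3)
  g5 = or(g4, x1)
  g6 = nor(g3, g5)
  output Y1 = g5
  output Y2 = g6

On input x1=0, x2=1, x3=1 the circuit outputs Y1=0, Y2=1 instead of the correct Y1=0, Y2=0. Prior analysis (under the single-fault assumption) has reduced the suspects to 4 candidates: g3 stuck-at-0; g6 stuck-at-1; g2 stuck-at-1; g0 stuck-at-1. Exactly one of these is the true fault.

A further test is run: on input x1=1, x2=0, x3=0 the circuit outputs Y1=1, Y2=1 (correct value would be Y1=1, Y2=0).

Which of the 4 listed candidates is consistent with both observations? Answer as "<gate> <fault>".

Evaluate each candidate on input x1=1, x2=0, x3=0:
  g3 stuck-at-0: g0=0, g1=1, g2=1, g3=0 [stuck-at-0], g4=0, g5=1, g6=0 → Y1=1, Y2=0 — eliminated
  g6 stuck-at-1: g0=0, g1=1, g2=1, g3=0, g4=0, g5=1, g6=1 [stuck-at-1] → Y1=1, Y2=1 — matches
  g2 stuck-at-1: g0=0, g1=1, g2=1 [stuck-at-1], g3=0, g4=0, g5=1, g6=0 → Y1=1, Y2=0 — eliminated
  g0 stuck-at-1: g0=1 [stuck-at-1], g1=0, g2=1, g3=0, g4=0, g5=1, g6=0 → Y1=1, Y2=0 — eliminated
Only g6 stuck-at-1 reproduces the observed Y1=1, Y2=1.

g6 stuck-at-1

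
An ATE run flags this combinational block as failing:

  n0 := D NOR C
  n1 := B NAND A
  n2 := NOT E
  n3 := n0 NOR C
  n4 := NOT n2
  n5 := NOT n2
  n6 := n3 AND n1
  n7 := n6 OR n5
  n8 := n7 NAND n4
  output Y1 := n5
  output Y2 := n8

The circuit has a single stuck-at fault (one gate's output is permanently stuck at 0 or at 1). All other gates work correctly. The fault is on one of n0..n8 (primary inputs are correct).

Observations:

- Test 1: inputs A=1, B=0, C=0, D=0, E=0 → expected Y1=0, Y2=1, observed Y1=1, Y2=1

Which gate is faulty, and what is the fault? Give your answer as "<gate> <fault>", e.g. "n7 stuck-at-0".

n5 stuck-at-1

Fault-free values for test 1 (A=1, B=0, C=0, D=0, E=0): n0=1, n1=1, n2=1, n3=0, n4=0, n5=0, n6=0, n7=0, n8=1, giving Y1=0, Y2=1. Observed Y1=1, Y2=1.
Test 1: faults giving observed Y1=1, Y2=1 are {n5 stuck-at-1}.
Only n5 stuck-at-1 is consistent with every test.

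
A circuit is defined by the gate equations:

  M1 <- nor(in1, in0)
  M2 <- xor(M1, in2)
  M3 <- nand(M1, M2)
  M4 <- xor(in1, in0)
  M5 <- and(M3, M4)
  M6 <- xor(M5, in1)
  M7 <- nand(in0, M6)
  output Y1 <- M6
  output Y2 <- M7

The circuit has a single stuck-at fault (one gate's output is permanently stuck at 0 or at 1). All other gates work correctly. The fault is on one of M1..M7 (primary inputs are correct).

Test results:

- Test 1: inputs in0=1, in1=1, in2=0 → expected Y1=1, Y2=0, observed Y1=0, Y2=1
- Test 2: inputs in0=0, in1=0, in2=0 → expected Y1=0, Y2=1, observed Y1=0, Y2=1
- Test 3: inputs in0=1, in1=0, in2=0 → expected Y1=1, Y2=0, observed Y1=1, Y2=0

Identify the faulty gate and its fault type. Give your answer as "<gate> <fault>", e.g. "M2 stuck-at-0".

Fault-free values for test 1 (in0=1, in1=1, in2=0): M1=0, M2=0, M3=1, M4=0, M5=0, M6=1, M7=0, giving Y1=1, Y2=0. Observed Y1=0, Y2=1.
Test 1: faults giving observed Y1=0, Y2=1 are {M4 stuck-at-1, M5 stuck-at-1, M6 stuck-at-0}.
Test 2 (in0=0, in1=0, in2=0): fault-free M1=1, M2=1, M3=0, M4=0, M5=0, M6=0, M7=1 → Y1=0, Y2=1; observed Y1=0, Y2=1. Eliminates M5 stuck-at-1.
Test 3 (in0=1, in1=0, in2=0): fault-free M1=0, M2=0, M3=1, M4=1, M5=1, M6=1, M7=0 → Y1=1, Y2=0; observed Y1=1, Y2=0. Eliminates M6 stuck-at-0.
Only M4 stuck-at-1 is consistent with every test.

M4 stuck-at-1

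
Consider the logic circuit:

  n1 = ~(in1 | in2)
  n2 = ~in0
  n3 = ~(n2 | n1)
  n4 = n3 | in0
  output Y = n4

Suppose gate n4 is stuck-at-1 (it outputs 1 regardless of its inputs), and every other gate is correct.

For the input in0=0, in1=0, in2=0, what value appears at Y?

Propagate with n4 forced: n1=1, n2=1, n3=0, n4=1 [stuck-at-1].
So Y = 1. (Without the fault it would be 0.)

1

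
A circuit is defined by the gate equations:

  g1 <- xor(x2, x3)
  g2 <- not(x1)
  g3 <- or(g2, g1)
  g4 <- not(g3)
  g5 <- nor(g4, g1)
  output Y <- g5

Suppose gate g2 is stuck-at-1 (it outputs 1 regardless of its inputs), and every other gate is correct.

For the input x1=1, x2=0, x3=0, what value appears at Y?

1

Propagate with g2 forced: g1=0, g2=1 [stuck-at-1], g3=1, g4=0, g5=1.
So Y = 1. (Without the fault it would be 0.)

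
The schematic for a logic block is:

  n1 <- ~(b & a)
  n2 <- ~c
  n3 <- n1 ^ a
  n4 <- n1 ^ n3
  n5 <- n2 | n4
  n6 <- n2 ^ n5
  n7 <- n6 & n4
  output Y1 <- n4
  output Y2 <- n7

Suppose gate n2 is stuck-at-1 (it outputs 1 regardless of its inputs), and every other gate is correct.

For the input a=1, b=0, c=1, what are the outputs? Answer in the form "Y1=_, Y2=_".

Propagate with n2 forced: n1=1, n2=1 [stuck-at-1], n3=0, n4=1, n5=1, n6=0, n7=0.
So the outputs are Y1=1, Y2=0. (Without the fault they would be Y1=1, Y2=1.)

Y1=1, Y2=0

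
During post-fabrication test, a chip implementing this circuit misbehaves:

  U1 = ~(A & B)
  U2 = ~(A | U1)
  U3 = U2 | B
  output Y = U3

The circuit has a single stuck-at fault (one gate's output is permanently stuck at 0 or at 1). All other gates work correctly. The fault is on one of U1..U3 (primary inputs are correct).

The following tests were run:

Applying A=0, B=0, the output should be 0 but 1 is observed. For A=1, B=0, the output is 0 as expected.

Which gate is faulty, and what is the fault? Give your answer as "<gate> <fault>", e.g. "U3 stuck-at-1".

U1 stuck-at-0

Fault-free values for test 1 (A=0, B=0): U1=1, U2=0, U3=0, giving Y=0. Observed 1.
Test 1: faults giving observed 1 are {U1 stuck-at-0, U2 stuck-at-1, U3 stuck-at-1}.
Test 2 (A=1, B=0): fault-free U1=1, U2=0, U3=0 → 0; observed 0. Eliminates U2 stuck-at-1, U3 stuck-at-1.
Only U1 stuck-at-0 is consistent with every test.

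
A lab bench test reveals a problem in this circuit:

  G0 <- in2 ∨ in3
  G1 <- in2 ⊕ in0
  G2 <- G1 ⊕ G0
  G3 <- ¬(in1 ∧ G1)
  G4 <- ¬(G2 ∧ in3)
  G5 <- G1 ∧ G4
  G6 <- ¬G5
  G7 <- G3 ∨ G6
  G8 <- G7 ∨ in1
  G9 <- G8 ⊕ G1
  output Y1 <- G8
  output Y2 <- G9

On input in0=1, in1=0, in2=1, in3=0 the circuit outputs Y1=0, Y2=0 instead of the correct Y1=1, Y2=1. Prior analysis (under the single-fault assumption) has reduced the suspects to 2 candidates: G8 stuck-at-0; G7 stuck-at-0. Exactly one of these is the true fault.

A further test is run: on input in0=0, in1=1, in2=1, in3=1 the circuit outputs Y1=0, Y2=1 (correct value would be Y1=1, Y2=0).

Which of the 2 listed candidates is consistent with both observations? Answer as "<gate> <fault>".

G8 stuck-at-0

Evaluate each candidate on input in0=0, in1=1, in2=1, in3=1:
  G8 stuck-at-0: G0=1, G1=1, G2=0, G3=0, G4=1, G5=1, G6=0, G7=0, G8=0 [stuck-at-0], G9=1 → Y1=0, Y2=1 — matches
  G7 stuck-at-0: G0=1, G1=1, G2=0, G3=0, G4=1, G5=1, G6=0, G7=0 [stuck-at-0], G8=1, G9=0 → Y1=1, Y2=0 — eliminated
Only G8 stuck-at-0 reproduces the observed Y1=0, Y2=1.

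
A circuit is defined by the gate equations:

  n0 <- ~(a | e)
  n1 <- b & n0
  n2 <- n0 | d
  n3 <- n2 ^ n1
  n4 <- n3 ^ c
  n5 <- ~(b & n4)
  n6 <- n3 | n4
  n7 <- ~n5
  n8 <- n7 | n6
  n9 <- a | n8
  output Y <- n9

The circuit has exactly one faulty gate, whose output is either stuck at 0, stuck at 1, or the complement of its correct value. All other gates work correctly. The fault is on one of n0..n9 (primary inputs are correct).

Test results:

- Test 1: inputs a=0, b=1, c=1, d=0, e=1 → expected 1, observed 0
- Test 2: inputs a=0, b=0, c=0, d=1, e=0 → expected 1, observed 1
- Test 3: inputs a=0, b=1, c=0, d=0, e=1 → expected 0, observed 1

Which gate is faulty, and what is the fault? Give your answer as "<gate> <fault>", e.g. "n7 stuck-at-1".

Fault-free values for test 1 (a=0, b=1, c=1, d=0, e=1): n0=0, n1=0, n2=0, n3=0, n4=1, n5=0, n6=1, n7=1, n8=1, n9=1, giving Y=1. Observed 0.
Test 1: faults giving observed 0 are {n4 stuck-at-0, n4 inverted output, n8 stuck-at-0, n8 inverted output, n9 stuck-at-0, n9 inverted output}.
Test 2 (a=0, b=0, c=0, d=1, e=0): fault-free n0=1, n1=0, n2=1, n3=1, n4=1, n5=1, n6=1, n7=0, n8=1, n9=1 → 1; observed 1. Eliminates n8 stuck-at-0, n8 inverted output, n9 stuck-at-0, n9 inverted output.
Test 3 (a=0, b=1, c=0, d=0, e=1): fault-free n0=0, n1=0, n2=0, n3=0, n4=0, n5=1, n6=0, n7=0, n8=0, n9=0 → 0; observed 1. Eliminates n4 stuck-at-0.
Only n4 inverted output is consistent with every test.

n4 inverted output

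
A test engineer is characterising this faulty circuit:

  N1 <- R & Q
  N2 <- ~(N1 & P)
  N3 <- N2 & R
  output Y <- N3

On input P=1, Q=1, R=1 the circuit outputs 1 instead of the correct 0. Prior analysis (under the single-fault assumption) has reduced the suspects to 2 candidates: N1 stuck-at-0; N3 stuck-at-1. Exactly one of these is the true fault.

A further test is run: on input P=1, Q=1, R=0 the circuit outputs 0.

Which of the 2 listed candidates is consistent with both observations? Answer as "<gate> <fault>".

Evaluate each candidate on input P=1, Q=1, R=0:
  N1 stuck-at-0: N1=0 [stuck-at-0], N2=1, N3=0 → 0 — matches
  N3 stuck-at-1: N1=0, N2=1, N3=1 [stuck-at-1] → 1 — eliminated
Only N1 stuck-at-0 reproduces the observed 0.

N1 stuck-at-0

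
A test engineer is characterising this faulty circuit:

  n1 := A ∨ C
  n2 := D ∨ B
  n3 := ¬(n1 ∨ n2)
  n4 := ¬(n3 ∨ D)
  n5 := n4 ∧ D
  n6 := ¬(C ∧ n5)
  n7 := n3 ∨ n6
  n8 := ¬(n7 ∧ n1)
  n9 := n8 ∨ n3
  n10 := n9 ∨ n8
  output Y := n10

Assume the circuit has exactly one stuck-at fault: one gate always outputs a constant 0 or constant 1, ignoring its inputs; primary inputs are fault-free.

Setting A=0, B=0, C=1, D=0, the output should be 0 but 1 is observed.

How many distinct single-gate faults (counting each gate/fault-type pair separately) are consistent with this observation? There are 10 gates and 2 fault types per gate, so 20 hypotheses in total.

Fault-free: n1=1, n2=0, n3=0, n4=1, n5=0, n6=1, n7=1, n8=0, n9=0, n10=0 → 0. Observed 1.
  n1: stuck-at-0 ✓; others ✗
  n2: none of the 2 fault types match ✗
  n3: stuck-at-1 ✓; others ✗
  n4: none of the 2 fault types match ✗
  n5: stuck-at-1 ✓; others ✗
  n6: stuck-at-0 ✓; others ✗
  n7: stuck-at-0 ✓; others ✗
  n8: stuck-at-1 ✓; others ✗
  n9: stuck-at-1 ✓; others ✗
  n10: stuck-at-1 ✓; others ✗
Consistent faults: {n1 stuck-at-0, n3 stuck-at-1, n5 stuck-at-1, n6 stuck-at-0, n7 stuck-at-0, n8 stuck-at-1, n9 stuck-at-1, n10 stuck-at-1} — 8 in all.

8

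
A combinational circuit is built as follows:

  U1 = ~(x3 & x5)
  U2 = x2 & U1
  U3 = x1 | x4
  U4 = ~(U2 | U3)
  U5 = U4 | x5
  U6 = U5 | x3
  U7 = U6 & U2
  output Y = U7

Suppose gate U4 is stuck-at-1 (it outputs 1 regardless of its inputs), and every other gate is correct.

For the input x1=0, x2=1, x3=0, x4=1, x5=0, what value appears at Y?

Propagate with U4 forced: U1=1, U2=1, U3=1, U4=1 [stuck-at-1], U5=1, U6=1, U7=1.
So Y = 1. (Without the fault it would be 0.)

1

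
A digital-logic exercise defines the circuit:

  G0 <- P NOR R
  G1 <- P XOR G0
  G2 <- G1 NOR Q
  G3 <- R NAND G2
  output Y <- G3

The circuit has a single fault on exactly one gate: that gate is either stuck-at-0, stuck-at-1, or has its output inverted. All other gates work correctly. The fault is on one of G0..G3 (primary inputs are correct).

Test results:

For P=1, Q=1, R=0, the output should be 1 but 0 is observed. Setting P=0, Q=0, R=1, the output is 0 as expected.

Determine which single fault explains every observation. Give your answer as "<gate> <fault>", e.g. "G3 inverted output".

G3 stuck-at-0

Fault-free values for test 1 (P=1, Q=1, R=0): G0=0, G1=1, G2=0, G3=1, giving Y=1. Observed 0.
Test 1: faults giving observed 0 are {G3 stuck-at-0, G3 inverted output}.
Test 2 (P=0, Q=0, R=1): fault-free G0=0, G1=0, G2=1, G3=0 → 0; observed 0. Eliminates G3 inverted output.
Only G3 stuck-at-0 is consistent with every test.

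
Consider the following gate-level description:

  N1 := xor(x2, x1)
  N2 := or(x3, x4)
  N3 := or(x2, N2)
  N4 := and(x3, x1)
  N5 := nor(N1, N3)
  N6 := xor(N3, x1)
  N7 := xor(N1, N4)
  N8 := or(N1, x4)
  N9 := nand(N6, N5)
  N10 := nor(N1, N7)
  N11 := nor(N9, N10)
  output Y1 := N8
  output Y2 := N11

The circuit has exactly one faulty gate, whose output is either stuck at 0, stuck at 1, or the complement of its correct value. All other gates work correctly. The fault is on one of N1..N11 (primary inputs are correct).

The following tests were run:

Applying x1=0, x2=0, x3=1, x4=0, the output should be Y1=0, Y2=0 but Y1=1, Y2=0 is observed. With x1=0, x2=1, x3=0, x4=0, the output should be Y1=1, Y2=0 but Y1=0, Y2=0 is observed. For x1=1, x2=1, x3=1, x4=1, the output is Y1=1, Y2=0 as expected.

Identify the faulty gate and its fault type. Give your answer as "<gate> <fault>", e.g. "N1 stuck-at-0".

N1 inverted output

Fault-free values for test 1 (x1=0, x2=0, x3=1, x4=0): N1=0, N2=1, N3=1, N4=0, N5=0, N6=1, N7=0, N8=0, N9=1, N10=1, N11=0, giving Y1=0, Y2=0. Observed Y1=1, Y2=0.
Test 1: faults giving observed Y1=1, Y2=0 are {N1 stuck-at-1, N1 inverted output, N8 stuck-at-1, N8 inverted output}.
Test 2 (x1=0, x2=1, x3=0, x4=0): fault-free N1=1, N2=0, N3=1, N4=0, N5=0, N6=1, N7=1, N8=1, N9=1, N10=0, N11=0 → Y1=1, Y2=0; observed Y1=0, Y2=0. Eliminates N1 stuck-at-1, N8 stuck-at-1.
Test 3 (x1=1, x2=1, x3=1, x4=1): fault-free N1=0, N2=1, N3=1, N4=1, N5=0, N6=0, N7=1, N8=1, N9=1, N10=0, N11=0 → Y1=1, Y2=0; observed Y1=1, Y2=0. Eliminates N8 inverted output.
Only N1 inverted output is consistent with every test.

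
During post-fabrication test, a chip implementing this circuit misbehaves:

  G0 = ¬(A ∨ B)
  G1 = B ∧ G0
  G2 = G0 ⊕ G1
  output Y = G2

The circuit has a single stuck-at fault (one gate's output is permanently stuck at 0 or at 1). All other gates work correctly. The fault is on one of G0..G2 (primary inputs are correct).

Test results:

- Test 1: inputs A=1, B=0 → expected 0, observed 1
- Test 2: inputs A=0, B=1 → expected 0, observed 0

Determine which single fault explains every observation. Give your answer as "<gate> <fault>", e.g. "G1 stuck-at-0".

Fault-free values for test 1 (A=1, B=0): G0=0, G1=0, G2=0, giving Y=0. Observed 1.
Test 1: faults giving observed 1 are {G0 stuck-at-1, G1 stuck-at-1, G2 stuck-at-1}.
Test 2 (A=0, B=1): fault-free G0=0, G1=0, G2=0 → 0; observed 0. Eliminates G1 stuck-at-1, G2 stuck-at-1.
Only G0 stuck-at-1 is consistent with every test.

G0 stuck-at-1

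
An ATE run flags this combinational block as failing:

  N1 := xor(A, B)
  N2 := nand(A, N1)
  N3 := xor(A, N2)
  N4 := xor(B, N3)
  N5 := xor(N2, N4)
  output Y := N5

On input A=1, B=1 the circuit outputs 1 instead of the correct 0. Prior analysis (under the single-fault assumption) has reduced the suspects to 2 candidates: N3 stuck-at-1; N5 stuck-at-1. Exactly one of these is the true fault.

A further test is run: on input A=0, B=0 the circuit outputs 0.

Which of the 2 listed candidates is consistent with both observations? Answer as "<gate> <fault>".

Evaluate each candidate on input A=0, B=0:
  N3 stuck-at-1: N1=0, N2=1, N3=1 [stuck-at-1], N4=1, N5=0 → 0 — matches
  N5 stuck-at-1: N1=0, N2=1, N3=1, N4=1, N5=1 [stuck-at-1] → 1 — eliminated
Only N3 stuck-at-1 reproduces the observed 0.

N3 stuck-at-1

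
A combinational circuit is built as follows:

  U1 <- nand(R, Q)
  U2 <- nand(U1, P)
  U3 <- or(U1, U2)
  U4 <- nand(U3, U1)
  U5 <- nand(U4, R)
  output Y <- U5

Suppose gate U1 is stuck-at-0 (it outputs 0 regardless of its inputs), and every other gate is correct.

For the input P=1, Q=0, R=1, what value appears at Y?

0

Propagate with U1 forced: U1=0 [stuck-at-0], U2=1, U3=1, U4=1, U5=0.
So Y = 0. (Without the fault it would be 1.)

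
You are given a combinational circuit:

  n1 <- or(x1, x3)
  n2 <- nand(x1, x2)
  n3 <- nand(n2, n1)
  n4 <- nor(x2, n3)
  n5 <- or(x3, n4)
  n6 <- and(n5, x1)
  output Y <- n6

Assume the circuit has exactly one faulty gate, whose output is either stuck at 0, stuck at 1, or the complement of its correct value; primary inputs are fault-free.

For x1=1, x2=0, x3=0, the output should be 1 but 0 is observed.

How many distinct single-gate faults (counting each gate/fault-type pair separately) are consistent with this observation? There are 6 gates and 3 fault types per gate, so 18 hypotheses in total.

Fault-free: n1=1, n2=1, n3=0, n4=1, n5=1, n6=1 → 1. Observed 0.
  n1: stuck-at-0, inverted output ✓; others ✗
  n2: stuck-at-0, inverted output ✓; others ✗
  n3: stuck-at-1, inverted output ✓; others ✗
  n4: stuck-at-0, inverted output ✓; others ✗
  n5: stuck-at-0, inverted output ✓; others ✗
  n6: stuck-at-0, inverted output ✓; others ✗
Consistent faults: {n1 stuck-at-0, n1 inverted output, n2 stuck-at-0, n2 inverted output, n3 stuck-at-1, n3 inverted output, n4 stuck-at-0, n4 inverted output, n5 stuck-at-0, n5 inverted output, n6 stuck-at-0, n6 inverted output} — 12 in all.

12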